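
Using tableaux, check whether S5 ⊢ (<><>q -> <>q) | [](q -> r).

Tableau for the negation ~((<><>q -> <>q) | [](q -> r)):
1. ~((<><>q -> <>q) | [](q -> r)), 0
2. ~(<><>q -> <>q), 0   [~|-rule on 1]
3. ~[](q -> r), 0   [~|-rule on 1]
4. <><>q, 0   [~->-rule on 2]
5. ~<>q, 0   [~->-rule on 2]
6. ~q, 0   [~<>-rule on 5 via 0R0]
7. ~(q -> r), 1   [~[]-rule on 3: fresh world 1, 0R1]
8. q, 1   [~->-rule on 7]
9. ~r, 1   [~->-rule on 7]
10. ~q, 1   [~<>-rule on 5 via 0R1]
Accessibility: 0R0, 0R1, 1R0, 1R1
Branch closes: q and ~q both at 1.
Every branch of the negation's tableau closes; the branch above is one of them.

Valid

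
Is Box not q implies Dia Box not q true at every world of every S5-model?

Valid

Tableau for the negation not (Box not q implies Dia Box not q):
1. not (Box not q implies Dia Box not q), u
2. Box not q, u
3. not Dia Box not q, u
4. not q, u
5. not Box not q, u
6. q, v
7. not q, v
Accessibility: uRu, uRv, vRu, vRv
Branch closes: q and not q both at v.
Every branch of the negation's tableau closes; the branch above is one of them.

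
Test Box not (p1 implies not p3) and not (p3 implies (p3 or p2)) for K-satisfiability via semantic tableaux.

Unsatisfiable (every branch closes)

1. Box not (p1 implies not p3) and not (p3 implies (p3 or p2)), 0
2. Box not (p1 implies not p3), 0
3. not (p3 implies (p3 or p2)), 0
4. p3, 0
5. not (p3 or p2), 0
6. not p3, 0
7. not p2, 0
Branch closes: p3 and not p3 both at 0.
(One branch shown.) All branches close.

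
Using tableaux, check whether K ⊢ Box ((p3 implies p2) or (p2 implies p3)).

Valid

Tableau for the negation not Box ((p3 implies p2) or (p2 implies p3)):
1. not Box ((p3 implies p2) or (p2 implies p3)), w0
2. not ((p3 implies p2) or (p2 implies p3)), w1   [neg-Box-rule on 1: fresh world w1, w0Rw1]
3. not (p3 implies p2), w1   [neg-or-rule on 2]
4. not (p2 implies p3), w1   [neg-or-rule on 2]
5. p3, w1   [neg-implies-rule on 3]
6. not p2, w1   [neg-implies-rule on 3]
7. p2, w1   [neg-implies-rule on 4]
8. not p3, w1   [neg-implies-rule on 4]
Accessibility: w0Rw1
Branch closes: p2 and not p2 both at w1.
All branches of the negation close; one closing branch shown above.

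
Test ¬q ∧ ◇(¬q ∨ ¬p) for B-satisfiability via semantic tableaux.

Yes, satisfiable

1. ¬q ∧ ◇(¬q ∨ ¬p), u
2. ¬q, u
3. ◇(¬q ∨ ¬p), u
4. ¬q ∨ ¬p, v
5. ¬p, v
Accessibility: uRu, uRv, vRu, vRv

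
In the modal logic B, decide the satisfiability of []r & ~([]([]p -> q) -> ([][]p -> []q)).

Unsatisfiable (every branch closes)

1. []r & ~([]([]p -> q) -> ([][]p -> []q)), w0
2. []r, w0   [&-rule on 1]
3. ~([]([]p -> q) -> ([][]p -> []q)), w0   [&-rule on 1]
4. []([]p -> q), w0   [~->-rule on 3]
5. ~([][]p -> []q), w0   [~->-rule on 3]
6. [][]p, w0   [~->-rule on 5]
7. ~[]q, w0   [~->-rule on 5]
8. r, w0   [[]-rule on 2 via w0Rw0]
9. []p -> q, w0   [[]-rule on 4 via w0Rw0]
10. []p, w0   [[]-rule on 6 via w0Rw0]
11. p, w0   [[]-rule on 10 via w0Rw0]
12. ~[]p, w0   [->-rule on 9 (branches; this branch)]
13. ~q, w1   [~[]-rule on 7: fresh world w1, w0Rw1]
14. r, w1   [[]-rule on 2 via w0Rw1]
15. []p -> q, w1   [[]-rule on 4 via w0Rw1]
16. []p, w1   [[]-rule on 6 via w0Rw1]
17. p, w1   [[]-rule on 10 via w0Rw1]
18. ~[]p, w1   [->-rule on 15 (branches; this branch)]
19. ~p, w2   [~[]-rule on 12: fresh world w2, w0Rw2]
20. r, w2   [[]-rule on 2 via w0Rw2]
21. []p -> q, w2   [[]-rule on 4 via w0Rw2]
22. []p, w2   [[]-rule on 6 via w0Rw2]
23. p, w2   [[]-rule on 10 via w0Rw2]
Accessibility: w0Rw0, w0Rw1, w0Rw2, w1Rw0, w1Rw1, w2Rw0, w2Rw2
Branch closes: p and ~p both at w2.
All branches of the tableau close; one closing branch shown above.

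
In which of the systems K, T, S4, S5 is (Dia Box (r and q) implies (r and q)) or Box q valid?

S5

S5-tableau for the negation not ((Dia Box (r and q) implies (r and q)) or Box q):
1. not ((Dia Box (r and q) implies (r and q)) or Box q), w0
2. not (Dia Box (r and q) implies (r and q)), w0
3. not Box q, w0
4. Dia Box (r and q), w0
5. not (r and q), w0
6. not q, w0
7. not q, w1
8. Box (r and q), w2
9. r and q, w0
10. r, w0
11. q, w0
Accessibility: w0Rw0, w0Rw1, w0Rw2, w1Rw0, w1Rw1, w1Rw2, w2Rw0, w2Rw1, w2Rw2
Branch closes: q and not q both at w0.
Every branch closes (one shown): valid in S5.
S4-tableau for the negation not ((Dia Box (r and q) implies (r and q)) or Box q):
1. not ((Dia Box (r and q) implies (r and q)) or Box q), w0
2. not (Dia Box (r and q) implies (r and q)), w0
3. not Box q, w0
4. Dia Box (r and q), w0
5. not (r and q), w0
6. not q, w0
7. not q, w1
8. Box (r and q), w2
9. r and q, w2
10. r, w2
11. q, w2
Accessibility: w0Rw0, w0Rw1, w0Rw2, w1Rw1, w2Rw2
Complete open branch: countermodel on an S4-frame, so not valid in S4, nor in K, T (the same frame is also a K-frame and a T-frame).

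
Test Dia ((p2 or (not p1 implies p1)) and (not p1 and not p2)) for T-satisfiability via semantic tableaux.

No, unsatisfiable

1. Dia ((p2 or (not p1 implies p1)) and (not p1 and not p2)), 0
2. (p2 or (not p1 implies p1)) and (not p1 and not p2), 1
3. p2 or (not p1 implies p1), 1
4. not p1 and not p2, 1
5. not p1, 1
6. not p2, 1
7. not p1 implies p1, 1
8. p1, 1
Accessibility: 0R0, 0R1, 1R1
Branch closes: p1 and not p1 both at 1.
(One branch shown.) All branches close.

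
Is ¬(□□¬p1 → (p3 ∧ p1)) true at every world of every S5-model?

Not valid

Tableau for the negation □□¬p1 → (p3 ∧ p1):
1. □□¬p1 → (p3 ∧ p1), u
2. p3 ∧ p1, u
3. p3, u
4. p1, u
Accessibility: uRu
The negation has an open branch (countermodel exists).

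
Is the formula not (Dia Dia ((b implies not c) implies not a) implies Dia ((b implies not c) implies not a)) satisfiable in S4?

Unsatisfiable (every branch closes)

1. not (Dia Dia ((b implies not c) implies not a) implies Dia ((b implies not c) implies not a)), w0
2. Dia Dia ((b implies not c) implies not a), w0
3. not Dia ((b implies not c) implies not a), w0
4. not ((b implies not c) implies not a), w0
5. b implies not c, w0
6. a, w0
7. not c, w0
8. Dia ((b implies not c) implies not a), w1
9. not ((b implies not c) implies not a), w1
10. b implies not c, w1
11. a, w1
12. not c, w1
13. (b implies not c) implies not a, w2
14. not ((b implies not c) implies not a), w2
15. b implies not c, w2
16. a, w2
17. not (b implies not c), w2
18. b, w2
19. c, w2
20. not c, w2
Accessibility: w0Rw0, w0Rw1, w0Rw2, w1Rw1, w1Rw2, w2Rw2
Branch closes: c and not c both at w2.
Every branch closes; the branch above is one of them.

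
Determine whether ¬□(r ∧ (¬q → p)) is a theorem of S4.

Invalid (countermodel exists)

Tableau for the negation □(r ∧ (¬q → p)):
1. □(r ∧ (¬q → p)), w0
2. r ∧ (¬q → p), w0
3. r, w0
4. ¬q → p, w0
5. p, w0
Accessibility: w0Rw0
The negation has an open branch (countermodel exists).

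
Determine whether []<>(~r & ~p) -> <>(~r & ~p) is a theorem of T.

Tableau for the negation ~([]<>(~r & ~p) -> <>(~r & ~p)):
1. ~([]<>(~r & ~p) -> <>(~r & ~p)), u
2. []<>(~r & ~p), u
3. ~<>(~r & ~p), u
4. <>(~r & ~p), u
5. ~(~r & ~p), u
6. p, u
7. ~r & ~p, v
8. ~r, v
9. ~p, v
10. <>(~r & ~p), v
11. ~(~r & ~p), v
12. p, v
Accessibility: uRu, uRv, vRv
Branch closes: p and ~p both at v.
Every branch of the negation's tableau closes; the branch above is one of them.

Yes, valid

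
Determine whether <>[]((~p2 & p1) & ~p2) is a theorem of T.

Tableau for the negation ~<>[]((~p2 & p1) & ~p2):
1. ~<>[]((~p2 & p1) & ~p2), u
2. ~[]((~p2 & p1) & ~p2), u
3. ~((~p2 & p1) & ~p2), v
4. ~[]((~p2 & p1) & ~p2), v
5. p2, v
6. ~((~p2 & p1) & ~p2), w
7. p2, w
Accessibility: uRu, uRv, vRv, vRw, wRw
The negation has an open branch (countermodel exists).

Invalid (countermodel exists)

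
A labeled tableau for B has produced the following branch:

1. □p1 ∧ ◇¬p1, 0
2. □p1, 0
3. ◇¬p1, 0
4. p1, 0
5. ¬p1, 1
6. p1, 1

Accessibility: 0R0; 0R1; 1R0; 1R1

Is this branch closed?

Both p1 and ¬p1 appear at 1.

Closed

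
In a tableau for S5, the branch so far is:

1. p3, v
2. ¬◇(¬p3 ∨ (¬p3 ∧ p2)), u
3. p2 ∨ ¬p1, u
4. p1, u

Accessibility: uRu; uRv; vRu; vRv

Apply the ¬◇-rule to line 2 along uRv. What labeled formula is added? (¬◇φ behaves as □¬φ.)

¬(¬p3 ∨ (¬p3 ∧ p2)), v

¬◇φ behaves as □¬φ: propagate the negated body to each accessible world.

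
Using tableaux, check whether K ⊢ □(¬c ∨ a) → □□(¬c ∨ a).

No, not valid

Tableau for the negation ¬(□(¬c ∨ a) → □□(¬c ∨ a)):
1. ¬(□(¬c ∨ a) → □□(¬c ∨ a)), w0
2. □(¬c ∨ a), w0   [¬→-rule on 1]
3. ¬□□(¬c ∨ a), w0   [¬→-rule on 1]
4. ¬□(¬c ∨ a), w1   [¬□-rule on 3: fresh world w1, w0Rw1]
5. ¬c ∨ a, w1   [□-rule on 2 via w0Rw1]
6. a, w1   [∨-rule on 5 (branches; this branch)]
7. ¬(¬c ∨ a), w2   [¬□-rule on 4: fresh world w2, w1Rw2]
8. c, w2   [¬∨-rule on 7]
9. ¬a, w2   [¬∨-rule on 7]
Accessibility: w0Rw1, w1Rw2
The negation has an open branch (countermodel exists).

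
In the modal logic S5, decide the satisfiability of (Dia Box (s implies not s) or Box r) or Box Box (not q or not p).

1. (Dia Box (s implies not s) or Box r) or Box Box (not q or not p), 0
2. Box Box (not q or not p), 0
3. Box (not q or not p), 0
4. not q or not p, 0
5. not p, 0
Accessibility: 0R0

Satisfiable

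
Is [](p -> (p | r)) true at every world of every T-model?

Tableau for the negation ~[](p -> (p | r)):
1. ~[](p -> (p | r)), 0
2. ~(p -> (p | r)), 1
3. p, 1
4. ~(p | r), 1
5. ~p, 1
6. ~r, 1
Accessibility: 0R0, 0R1, 1R1
Branch closes: p and ~p both at 1.
Every branch of the negation's tableau closes; the branch above is one of them.

Valid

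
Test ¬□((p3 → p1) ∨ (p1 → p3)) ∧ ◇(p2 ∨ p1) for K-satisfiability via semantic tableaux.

Unsatisfiable (every branch closes)

1. ¬□((p3 → p1) ∨ (p1 → p3)) ∧ ◇(p2 ∨ p1), u
2. ¬□((p3 → p1) ∨ (p1 → p3)), u   [∧-rule on 1]
3. ◇(p2 ∨ p1), u   [∧-rule on 1]
4. ¬((p3 → p1) ∨ (p1 → p3)), v   [¬□-rule on 2: fresh world v, uRv]
5. ¬(p3 → p1), v   [¬∨-rule on 4]
6. ¬(p1 → p3), v   [¬∨-rule on 4]
7. p3, v   [¬→-rule on 5]
8. ¬p1, v   [¬→-rule on 5]
9. p1, v   [¬→-rule on 6]
10. ¬p3, v   [¬→-rule on 6]
Accessibility: uRv
Branch closes: p1 and ¬p1 both at v.
(One branch shown.) All branches close.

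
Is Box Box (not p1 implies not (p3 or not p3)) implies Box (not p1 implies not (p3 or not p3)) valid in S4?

Tableau for the negation not (Box Box (not p1 implies not (p3 or not p3)) implies Box (not p1 implies not (p3 or not p3))):
1. not (Box Box (not p1 implies not (p3 or not p3)) implies Box (not p1 implies not (p3 or not p3))), u
2. Box Box (not p1 implies not (p3 or not p3)), u   [neg-implies-rule on 1]
3. not Box (not p1 implies not (p3 or not p3)), u   [neg-implies-rule on 1]
4. Box (not p1 implies not (p3 or not p3)), u   [Box-rule on 2 via uRu]
5. not p1 implies not (p3 or not p3), u   [Box-rule on 4 via uRu]
6. p1, u   [implies-rule on 5 (branches; this branch)]
7. not (not p1 implies not (p3 or not p3)), v   [neg-Box-rule on 3: fresh world v, uRv]
8. not p1, v   [neg-implies-rule on 7]
9. p3 or not p3, v   [neg-implies-rule on 7]
10. Box (not p1 implies not (p3 or not p3)), v   [Box-rule on 2 via uRv]
11. not p1 implies not (p3 or not p3), v   [Box-rule on 4 via uRv]
12. not p3, v   [or-rule on 9 (branches; this branch)]
13. not (p3 or not p3), v   [implies-rule on 11 (branches; this branch)]
14. p3, v   [neg-or-rule on 13]
Accessibility: uRu, uRv, vRv
Branch closes: p3 and not p3 both at v.
Every branch of the negation's tableau closes; the branch above is one of them.

Yes, valid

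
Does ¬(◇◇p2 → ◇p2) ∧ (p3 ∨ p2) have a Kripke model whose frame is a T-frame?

1. ¬(◇◇p2 → ◇p2) ∧ (p3 ∨ p2), w0
2. ¬(◇◇p2 → ◇p2), w0
3. p3 ∨ p2, w0
4. ◇◇p2, w0
5. ¬◇p2, w0
6. ¬p2, w0
7. p3, w0
8. ◇p2, w1
9. ¬p2, w1
10. p2, w2
Accessibility: w0Rw0, w0Rw1, w1Rw1, w1Rw2, w2Rw2

Satisfiable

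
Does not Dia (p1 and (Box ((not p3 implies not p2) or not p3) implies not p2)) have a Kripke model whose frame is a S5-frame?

Yes, satisfiable

1. not Dia (p1 and (Box ((not p3 implies not p2) or not p3) implies not p2)), w0
2. not (p1 and (Box ((not p3 implies not p2) or not p3) implies not p2)), w0   [neg-Dia-rule on 1 via w0Rw0]
3. not (Box ((not p3 implies not p2) or not p3) implies not p2), w0   [neg-and-rule on 2 (branches; this branch)]
4. Box ((not p3 implies not p2) or not p3), w0   [neg-implies-rule on 3]
5. p2, w0   [neg-implies-rule on 3]
6. (not p3 implies not p2) or not p3, w0   [Box-rule on 4 via w0Rw0]
7. not p3, w0   [or-rule on 6 (branches; this branch)]
Accessibility: w0Rw0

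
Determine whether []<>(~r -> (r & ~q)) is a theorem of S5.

No, not valid

Tableau for the negation ~[]<>(~r -> (r & ~q)):
1. ~[]<>(~r -> (r & ~q)), u
2. ~<>(~r -> (r & ~q)), v
3. ~(~r -> (r & ~q)), u
4. ~r, u
5. ~(r & ~q), u
6. ~(~r -> (r & ~q)), v
7. ~r, v
8. ~(r & ~q), v
9. q, u
10. q, v
Accessibility: uRu, uRv, vRu, vRv
The negation has an open branch (countermodel exists).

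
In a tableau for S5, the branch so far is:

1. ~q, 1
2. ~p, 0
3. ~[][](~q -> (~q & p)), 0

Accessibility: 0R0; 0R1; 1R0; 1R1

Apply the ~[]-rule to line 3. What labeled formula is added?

a fresh world 2 with 0R2, and ~[](~q -> (~q & p)) at 2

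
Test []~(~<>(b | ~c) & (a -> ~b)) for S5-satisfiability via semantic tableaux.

1. []~(~<>(b | ~c) & (a -> ~b)), w0
2. ~(~<>(b | ~c) & (a -> ~b)), w0
3. ~(a -> ~b), w0
4. a, w0
5. b, w0
Accessibility: w0Rw0

Satisfiable (open branch found)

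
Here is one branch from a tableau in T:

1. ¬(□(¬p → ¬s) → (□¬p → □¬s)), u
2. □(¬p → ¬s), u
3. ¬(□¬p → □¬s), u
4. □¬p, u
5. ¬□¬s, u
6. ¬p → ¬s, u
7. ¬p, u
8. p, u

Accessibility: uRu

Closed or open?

Both p and ¬p appear at u.

Yes, closed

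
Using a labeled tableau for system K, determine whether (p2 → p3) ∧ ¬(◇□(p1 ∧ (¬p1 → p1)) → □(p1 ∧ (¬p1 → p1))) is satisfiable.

1. (p2 → p3) ∧ ¬(◇□(p1 ∧ (¬p1 → p1)) → □(p1 ∧ (¬p1 → p1))), u
2. p2 → p3, u   [∧-rule on 1]
3. ¬(◇□(p1 ∧ (¬p1 → p1)) → □(p1 ∧ (¬p1 → p1))), u   [∧-rule on 1]
4. ◇□(p1 ∧ (¬p1 → p1)), u   [¬→-rule on 3]
5. ¬□(p1 ∧ (¬p1 → p1)), u   [¬→-rule on 3]
6. p3, u   [→-rule on 2 (branches; this branch)]
7. □(p1 ∧ (¬p1 → p1)), v   [◇-rule on 4: fresh world v, uRv]
8. ¬(p1 ∧ (¬p1 → p1)), w   [¬□-rule on 5: fresh world w, uRw]
9. ¬(¬p1 → p1), w   [¬∧-rule on 8 (branches; this branch)]
10. ¬p1, w   [¬→-rule on 9]
Accessibility: uRv, uRw

Yes, satisfiable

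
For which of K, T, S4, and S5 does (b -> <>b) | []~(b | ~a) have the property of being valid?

K-tableau for the negation ~((b -> <>b) | []~(b | ~a)):
1. ~((b -> <>b) | []~(b | ~a)), 0
2. ~(b -> <>b), 0   [~|-rule on 1]
3. ~[]~(b | ~a), 0   [~|-rule on 1]
4. b, 0   [~->-rule on 2]
5. ~<>b, 0   [~->-rule on 2]
6. b | ~a, 1   [~[]-rule on 3: fresh world 1, 0R1]
7. ~b, 1   [~<>-rule on 5 via 0R1]
8. ~a, 1   [|-rule on 6 (branches; this branch)]
Accessibility: 0R1
Complete open branch: countermodel on a K-frame, so not valid in K.
T-tableau for the negation ~((b -> <>b) | []~(b | ~a)):
1. ~((b -> <>b) | []~(b | ~a)), 0
2. ~(b -> <>b), 0   [~|-rule on 1]
3. ~[]~(b | ~a), 0   [~|-rule on 1]
4. b, 0   [~->-rule on 2]
5. ~<>b, 0   [~->-rule on 2]
6. ~b, 0   [~<>-rule on 5 via 0R0]
Accessibility: 0R0
Branch closes: b and ~b both at 0.
Every branch closes (one shown): valid in T, hence also in S4, S5 (every theorem of T is a theorem of S4 and S5).

T, S4, S5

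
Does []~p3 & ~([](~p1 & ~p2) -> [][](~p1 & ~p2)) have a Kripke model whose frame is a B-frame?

1. []~p3 & ~([](~p1 & ~p2) -> [][](~p1 & ~p2)), w0
2. []~p3, w0
3. ~([](~p1 & ~p2) -> [][](~p1 & ~p2)), w0
4. [](~p1 & ~p2), w0
5. ~[][](~p1 & ~p2), w0
6. ~p3, w0
7. ~p1 & ~p2, w0
8. ~p1, w0
9. ~p2, w0
10. ~[](~p1 & ~p2), w1
11. ~p3, w1
12. ~p1 & ~p2, w1
13. ~p1, w1
14. ~p2, w1
15. ~(~p1 & ~p2), w2
16. p2, w2
Accessibility: w0Rw0, w0Rw1, w1Rw0, w1Rw1, w1Rw2, w2Rw1, w2Rw2

Yes, satisfiable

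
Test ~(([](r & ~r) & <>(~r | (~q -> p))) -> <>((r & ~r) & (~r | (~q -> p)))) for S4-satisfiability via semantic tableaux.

Unsatisfiable

1. ~(([](r & ~r) & <>(~r | (~q -> p))) -> <>((r & ~r) & (~r | (~q -> p)))), u
2. [](r & ~r) & <>(~r | (~q -> p)), u
3. ~<>((r & ~r) & (~r | (~q -> p))), u
4. [](r & ~r), u
5. <>(~r | (~q -> p)), u
6. ~((r & ~r) & (~r | (~q -> p))), u
7. r & ~r, u
8. r, u
9. ~r, u
Accessibility: uRu
Branch closes: r and ~r both at u.
All branches of the tableau close; one closing branch shown above.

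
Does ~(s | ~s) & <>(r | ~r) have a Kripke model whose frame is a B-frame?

1. ~(s | ~s) & <>(r | ~r), 0
2. ~(s | ~s), 0   [&-rule on 1]
3. <>(r | ~r), 0   [&-rule on 1]
4. ~s, 0   [~|-rule on 2]
5. s, 0   [~|-rule on 2]
Accessibility: 0R0
Branch closes: s and ~s both at 0.
All branches of the tableau close; one closing branch shown above.

No, unsatisfiable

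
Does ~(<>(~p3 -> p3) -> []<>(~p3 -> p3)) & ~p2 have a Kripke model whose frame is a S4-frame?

1. ~(<>(~p3 -> p3) -> []<>(~p3 -> p3)) & ~p2, u
2. ~(<>(~p3 -> p3) -> []<>(~p3 -> p3)), u   [&-rule on 1]
3. ~p2, u   [&-rule on 1]
4. <>(~p3 -> p3), u   [~->-rule on 2]
5. ~[]<>(~p3 -> p3), u   [~->-rule on 2]
6. ~p3 -> p3, v   [<>-rule on 4: fresh world v, uRv]
7. p3, v   [->-rule on 6 (branches; this branch)]
8. ~<>(~p3 -> p3), w   [~[]-rule on 5: fresh world w, uRw]
9. ~(~p3 -> p3), w   [~<>-rule on 8 via wRw]
10. ~p3, w   [~->-rule on 9]
Accessibility: uRu, uRv, uRw, vRv, wRw

Satisfiable (open branch found)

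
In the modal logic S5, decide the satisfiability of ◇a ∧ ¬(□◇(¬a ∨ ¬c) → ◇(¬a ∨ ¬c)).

1. ◇a ∧ ¬(□◇(¬a ∨ ¬c) → ◇(¬a ∨ ¬c)), u
2. ◇a, u
3. ¬(□◇(¬a ∨ ¬c) → ◇(¬a ∨ ¬c)), u
4. □◇(¬a ∨ ¬c), u
5. ¬◇(¬a ∨ ¬c), u
6. ◇(¬a ∨ ¬c), u
7. ¬(¬a ∨ ¬c), u
8. a, u
9. c, u
10. a, v
11. ◇(¬a ∨ ¬c), v
12. ¬(¬a ∨ ¬c), v
13. c, v
14. ¬a ∨ ¬c, w
15. ◇(¬a ∨ ¬c), w
16. ¬(¬a ∨ ¬c), w
17. a, w
18. c, w
19. ¬c, w
Accessibility: uRu, uRv, uRw, vRu, vRv, vRw, wRu, wRv, wRw
Branch closes: c and ¬c both at w.
(One branch shown.) All branches close.

Unsatisfiable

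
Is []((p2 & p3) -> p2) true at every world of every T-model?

Tableau for the negation ~[]((p2 & p3) -> p2):
1. ~[]((p2 & p3) -> p2), w0
2. ~((p2 & p3) -> p2), w1
3. p2 & p3, w1
4. ~p2, w1
5. p2, w1
6. p3, w1
Accessibility: w0Rw0, w0Rw1, w1Rw1
Branch closes: p2 and ~p2 both at w1.
Every branch of the negation's tableau closes; the branch above is one of them.

Valid in T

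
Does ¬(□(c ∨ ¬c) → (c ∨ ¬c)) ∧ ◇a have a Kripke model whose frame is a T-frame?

Unsatisfiable (every branch closes)

1. ¬(□(c ∨ ¬c) → (c ∨ ¬c)) ∧ ◇a, u
2. ¬(□(c ∨ ¬c) → (c ∨ ¬c)), u   [∧-rule on 1]
3. ◇a, u   [∧-rule on 1]
4. □(c ∨ ¬c), u   [¬→-rule on 2]
5. ¬(c ∨ ¬c), u   [¬→-rule on 2]
6. ¬c, u   [¬∨-rule on 5]
7. c, u   [¬∨-rule on 5]
Accessibility: uRu
Branch closes: c and ¬c both at u.
Every branch closes; the branch above is one of them.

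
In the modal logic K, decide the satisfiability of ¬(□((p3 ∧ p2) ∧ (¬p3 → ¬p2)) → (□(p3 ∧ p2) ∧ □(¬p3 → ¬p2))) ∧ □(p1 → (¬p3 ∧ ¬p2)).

Unsatisfiable

1. ¬(□((p3 ∧ p2) ∧ (¬p3 → ¬p2)) → (□(p3 ∧ p2) ∧ □(¬p3 → ¬p2))) ∧ □(p1 → (¬p3 ∧ ¬p2)), u
2. ¬(□((p3 ∧ p2) ∧ (¬p3 → ¬p2)) → (□(p3 ∧ p2) ∧ □(¬p3 → ¬p2))), u
3. □(p1 → (¬p3 ∧ ¬p2)), u
4. □((p3 ∧ p2) ∧ (¬p3 → ¬p2)), u
5. ¬(□(p3 ∧ p2) ∧ □(¬p3 → ¬p2)), u
6. ¬□(¬p3 → ¬p2), u
7. ¬(¬p3 → ¬p2), v
8. ¬p3, v
9. p2, v
10. p1 → (¬p3 ∧ ¬p2), v
11. (p3 ∧ p2) ∧ (¬p3 → ¬p2), v
12. p3 ∧ p2, v
13. ¬p3 → ¬p2, v
14. p3, v
Accessibility: uRv
Branch closes: p3 and ¬p3 both at v.
All branches of the tableau close; one closing branch shown above.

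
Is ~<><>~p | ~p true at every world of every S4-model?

Tableau for the negation ~(~<><>~p | ~p):
1. ~(~<><>~p | ~p), u
2. <><>~p, u
3. p, u
4. <>~p, v
5. ~p, w
Accessibility: uRu, uRv, uRw, vRv, vRw, wRw
The negation has an open branch (countermodel exists).

Not valid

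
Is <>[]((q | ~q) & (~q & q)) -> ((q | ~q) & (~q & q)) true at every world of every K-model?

Tableau for the negation ~(<>[]((q | ~q) & (~q & q)) -> ((q | ~q) & (~q & q))):
1. ~(<>[]((q | ~q) & (~q & q)) -> ((q | ~q) & (~q & q))), u
2. <>[]((q | ~q) & (~q & q)), u
3. ~((q | ~q) & (~q & q)), u
4. ~(~q & q), u
5. ~q, u
6. []((q | ~q) & (~q & q)), v
Accessibility: uRv
The negation has an open branch (countermodel exists).

No, not valid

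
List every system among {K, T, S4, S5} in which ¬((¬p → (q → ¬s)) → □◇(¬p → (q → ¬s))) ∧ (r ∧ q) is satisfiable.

S4-tableau for the formula:
1. ¬((¬p → (q → ¬s)) → □◇(¬p → (q → ¬s))) ∧ (r ∧ q), 0
2. ¬((¬p → (q → ¬s)) → □◇(¬p → (q → ¬s))), 0   [∧-rule on 1]
3. r ∧ q, 0   [∧-rule on 1]
4. ¬p → (q → ¬s), 0   [¬→-rule on 2]
5. ¬□◇(¬p → (q → ¬s)), 0   [¬→-rule on 2]
6. r, 0   [∧-rule on 3]
7. q, 0   [∧-rule on 3]
8. q → ¬s, 0   [→-rule on 4 (branches; this branch)]
9. ¬s, 0   [→-rule on 8 (branches; this branch)]
10. ¬◇(¬p → (q → ¬s)), 1   [¬□-rule on 5: fresh world 1, 0R1]
11. ¬(¬p → (q → ¬s)), 1   [¬◇-rule on 10 via 1R1]
12. ¬p, 1   [¬→-rule on 11]
13. ¬(q → ¬s), 1   [¬→-rule on 11]
14. q, 1   [¬→-rule on 13]
15. s, 1   [¬→-rule on 13]
Accessibility: 0R0, 0R1, 1R1
Complete open branch: satisfiable in S4, hence also in K, T (this S4-model is also a K-model and a T-model).
S5-tableau for the formula:
1. ¬((¬p → (q → ¬s)) → □◇(¬p → (q → ¬s))) ∧ (r ∧ q), 0
2. ¬((¬p → (q → ¬s)) → □◇(¬p → (q → ¬s))), 0   [∧-rule on 1]
3. r ∧ q, 0   [∧-rule on 1]
4. ¬p → (q → ¬s), 0   [¬→-rule on 2]
5. ¬□◇(¬p → (q → ¬s)), 0   [¬→-rule on 2]
6. r, 0   [∧-rule on 3]
7. q, 0   [∧-rule on 3]
8. q → ¬s, 0   [→-rule on 4 (branches; this branch)]
9. ¬s, 0   [→-rule on 8 (branches; this branch)]
10. ¬◇(¬p → (q → ¬s)), 1   [¬□-rule on 5: fresh world 1, 0R1]
11. ¬(¬p → (q → ¬s)), 0   [¬◇-rule on 10 via 1R0]
12. ¬p, 0   [¬→-rule on 11]
13. ¬(q → ¬s), 0   [¬→-rule on 11]
14. s, 0   [¬→-rule on 13]
Accessibility: 0R0, 0R1, 1R0, 1R1
Branch closes: s and ¬s both at 0.
Every branch closes (one shown): unsatisfiable in S5.

K, T, S4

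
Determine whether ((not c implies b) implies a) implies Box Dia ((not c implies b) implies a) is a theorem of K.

Tableau for the negation not (((not c implies b) implies a) implies Box Dia ((not c implies b) implies a)):
1. not (((not c implies b) implies a) implies Box Dia ((not c implies b) implies a)), 0
2. (not c implies b) implies a, 0
3. not Box Dia ((not c implies b) implies a), 0
4. a, 0
5. not Dia ((not c implies b) implies a), 1
Accessibility: 0R1
The negation has an open branch (countermodel exists).

Not valid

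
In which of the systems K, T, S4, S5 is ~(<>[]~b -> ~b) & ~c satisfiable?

K, T, S4

S4-tableau for the formula:
1. ~(<>[]~b -> ~b) & ~c, w0
2. ~(<>[]~b -> ~b), w0
3. ~c, w0
4. <>[]~b, w0
5. b, w0
6. []~b, w1
7. ~b, w1
Accessibility: w0Rw0, w0Rw1, w1Rw1
Complete open branch: satisfiable in S4, hence also in K, T (this S4-model is also a K-model and a T-model).
S5-tableau for the formula:
1. ~(<>[]~b -> ~b) & ~c, w0
2. ~(<>[]~b -> ~b), w0
3. ~c, w0
4. <>[]~b, w0
5. b, w0
6. []~b, w1
7. ~b, w0
Accessibility: w0Rw0, w0Rw1, w1Rw0, w1Rw1
Branch closes: b and ~b both at w0.
Every branch closes (one shown): unsatisfiable in S5.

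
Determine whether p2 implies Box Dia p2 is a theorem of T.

Tableau for the negation not (p2 implies Box Dia p2):
1. not (p2 implies Box Dia p2), 0
2. p2, 0   [neg-implies-rule on 1]
3. not Box Dia p2, 0   [neg-implies-rule on 1]
4. not Dia p2, 1   [neg-Box-rule on 3: fresh world 1, 0R1]
5. not p2, 1   [neg-Dia-rule on 4 via 1R1]
Accessibility: 0R0, 0R1, 1R1
The negation has an open branch (countermodel exists).

Not valid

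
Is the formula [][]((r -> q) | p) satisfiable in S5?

1. [][]((r -> q) | p), u
2. []((r -> q) | p), u
3. (r -> q) | p, u
4. p, u
Accessibility: uRu

Satisfiable (open branch found)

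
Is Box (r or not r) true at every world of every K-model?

Valid in K

Tableau for the negation not Box (r or not r):
1. not Box (r or not r), u
2. not (r or not r), v
3. not r, v
4. r, v
Accessibility: uRv
Branch closes: r and not r both at v.
Every branch of the negation's tableau closes; the branch above is one of them.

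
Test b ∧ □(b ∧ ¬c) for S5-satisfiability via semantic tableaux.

Yes, satisfiable

1. b ∧ □(b ∧ ¬c), u
2. b, u
3. □(b ∧ ¬c), u
4. b ∧ ¬c, u
5. ¬c, u
Accessibility: uRu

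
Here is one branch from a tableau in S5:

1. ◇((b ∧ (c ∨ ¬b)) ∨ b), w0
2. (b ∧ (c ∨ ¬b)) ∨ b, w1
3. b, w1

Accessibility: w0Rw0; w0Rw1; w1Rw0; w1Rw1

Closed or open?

No world carries both an atom and its negation.

Open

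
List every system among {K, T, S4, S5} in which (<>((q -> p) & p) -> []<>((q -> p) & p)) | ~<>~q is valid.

S5

S5-tableau for the negation ~((<>((q -> p) & p) -> []<>((q -> p) & p)) | ~<>~q):
1. ~((<>((q -> p) & p) -> []<>((q -> p) & p)) | ~<>~q), w0
2. ~(<>((q -> p) & p) -> []<>((q -> p) & p)), w0
3. <>~q, w0
4. <>((q -> p) & p), w0
5. ~[]<>((q -> p) & p), w0
6. ~q, w1
7. (q -> p) & p, w2
8. q -> p, w2
9. p, w2
10. ~<>((q -> p) & p), w3
11. ~((q -> p) & p), w0
12. ~((q -> p) & p), w1
13. ~((q -> p) & p), w2
14. ~((q -> p) & p), w3
15. ~(q -> p), w0
16. q, w0
17. ~p, w0
18. ~p, w1
19. ~(q -> p), w2
20. q, w2
21. ~p, w2
Accessibility: w0Rw0, w0Rw1, w0Rw2, w0Rw3, w1Rw0, w1Rw1, w1Rw2, w1Rw3, w2Rw0, w2Rw1, w2Rw2, w2Rw3, w3Rw0, w3Rw1, w3Rw2, w3Rw3
Branch closes: p and ~p both at w2.
Every branch closes (one shown): valid in S5.
S4-tableau for the negation ~((<>((q -> p) & p) -> []<>((q -> p) & p)) | ~<>~q):
1. ~((<>((q -> p) & p) -> []<>((q -> p) & p)) | ~<>~q), w0
2. ~(<>((q -> p) & p) -> []<>((q -> p) & p)), w0
3. <>~q, w0
4. <>((q -> p) & p), w0
5. ~[]<>((q -> p) & p), w0
6. ~q, w1
7. (q -> p) & p, w2
8. q -> p, w2
9. p, w2
10. ~<>((q -> p) & p), w3
11. ~((q -> p) & p), w3
12. ~p, w3
Accessibility: w0Rw0, w0Rw1, w0Rw2, w0Rw3, w1Rw1, w2Rw2, w3Rw3
Complete open branch: countermodel on an S4-frame, so not valid in S4, nor in K, T (the same frame is also a K-frame and a T-frame).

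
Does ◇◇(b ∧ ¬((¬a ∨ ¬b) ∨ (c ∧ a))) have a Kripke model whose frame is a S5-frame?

Yes, satisfiable

1. ◇◇(b ∧ ¬((¬a ∨ ¬b) ∨ (c ∧ a))), w0
2. ◇(b ∧ ¬((¬a ∨ ¬b) ∨ (c ∧ a))), w1
3. b ∧ ¬((¬a ∨ ¬b) ∨ (c ∧ a)), w2
4. b, w2
5. ¬((¬a ∨ ¬b) ∨ (c ∧ a)), w2
6. ¬(¬a ∨ ¬b), w2
7. ¬(c ∧ a), w2
8. a, w2
9. ¬c, w2
Accessibility: w0Rw0, w0Rw1, w0Rw2, w1Rw0, w1Rw1, w1Rw2, w2Rw0, w2Rw1, w2Rw2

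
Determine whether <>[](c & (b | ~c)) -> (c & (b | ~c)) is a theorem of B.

Yes, valid

Tableau for the negation ~(<>[](c & (b | ~c)) -> (c & (b | ~c))):
1. ~(<>[](c & (b | ~c)) -> (c & (b | ~c))), 0
2. <>[](c & (b | ~c)), 0   [~->-rule on 1]
3. ~(c & (b | ~c)), 0   [~->-rule on 1]
4. ~(b | ~c), 0   [~&-rule on 3 (branches; this branch)]
5. ~b, 0   [~|-rule on 4]
6. c, 0   [~|-rule on 4]
7. [](c & (b | ~c)), 1   [<>-rule on 2: fresh world 1, 0R1]
8. c & (b | ~c), 0   [[]-rule on 7 via 1R0]
9. b | ~c, 0   [&-rule on 8]
10. c & (b | ~c), 1   [[]-rule on 7 via 1R1]
11. c, 1   [&-rule on 10]
12. b | ~c, 1   [&-rule on 10]
13. ~c, 0   [|-rule on 9 (branches; this branch)]
Accessibility: 0R0, 0R1, 1R0, 1R1
Branch closes: c and ~c both at 0.
All branches of the negation close; one closing branch shown above.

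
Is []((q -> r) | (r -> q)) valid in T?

Valid in T

Tableau for the negation ~[]((q -> r) | (r -> q)):
1. ~[]((q -> r) | (r -> q)), u
2. ~((q -> r) | (r -> q)), v   [~[]-rule on 1: fresh world v, uRv]
3. ~(q -> r), v   [~|-rule on 2]
4. ~(r -> q), v   [~|-rule on 2]
5. q, v   [~->-rule on 3]
6. ~r, v   [~->-rule on 3]
7. r, v   [~->-rule on 4]
8. ~q, v   [~->-rule on 4]
Accessibility: uRu, uRv, vRv
Branch closes: r and ~r both at v.
Every branch of the negation's tableau closes; the branch above is one of them.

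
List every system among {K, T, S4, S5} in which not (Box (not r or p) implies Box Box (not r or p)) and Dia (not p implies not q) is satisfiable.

K, T

S4-tableau for the formula:
1. not (Box (not r or p) implies Box Box (not r or p)) and Dia (not p implies not q), u
2. not (Box (not r or p) implies Box Box (not r or p)), u
3. Dia (not p implies not q), u
4. Box (not r or p), u
5. not Box Box (not r or p), u
6. not r or p, u
7. p, u
8. not p implies not q, v
9. not r or p, v
10. not q, v
11. p, v
12. not Box (not r or p), w
13. not r or p, w
14. p, w
15. not (not r or p), x
16. r, x
17. not p, x
18. not r or p, x
19. p, x
Accessibility: uRu, uRv, uRw, uRx, vRv, wRw, wRx, xRx
Branch closes: p and not p both at x.
Every branch closes (one shown): unsatisfiable in S4, hence also in S5 (every S5-frame is an S4-frame).
T-tableau for the formula:
1. not (Box (not r or p) implies Box Box (not r or p)) and Dia (not p implies not q), u
2. not (Box (not r or p) implies Box Box (not r or p)), u
3. Dia (not p implies not q), u
4. Box (not r or p), u
5. not Box Box (not r or p), u
6. not r or p, u
7. p, u
8. not p implies not q, v
9. not r or p, v
10. not q, v
11. p, v
12. not Box (not r or p), w
13. not r or p, w
14. p, w
15. not (not r or p), x
16. r, x
17. not p, x
Accessibility: uRu, uRv, uRw, vRv, wRw, wRx, xRx
Complete open branch: satisfiable in T, hence also in K (this T-model is also a K-model).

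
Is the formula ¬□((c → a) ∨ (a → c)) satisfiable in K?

Unsatisfiable (every branch closes)

1. ¬□((c → a) ∨ (a → c)), w0
2. ¬((c → a) ∨ (a → c)), w1   [¬□-rule on 1: fresh world w1, w0Rw1]
3. ¬(c → a), w1   [¬∨-rule on 2]
4. ¬(a → c), w1   [¬∨-rule on 2]
5. c, w1   [¬→-rule on 3]
6. ¬a, w1   [¬→-rule on 3]
7. a, w1   [¬→-rule on 4]
8. ¬c, w1   [¬→-rule on 4]
Accessibility: w0Rw1
Branch closes: a and ¬a both at w1.
All branches of the tableau close; one closing branch shown above.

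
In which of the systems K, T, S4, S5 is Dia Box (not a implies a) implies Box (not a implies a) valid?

S5

S5-tableau for the negation not (Dia Box (not a implies a) implies Box (not a implies a)):
1. not (Dia Box (not a implies a) implies Box (not a implies a)), u
2. Dia Box (not a implies a), u
3. not Box (not a implies a), u
4. Box (not a implies a), v
5. not a implies a, u
6. not a implies a, v
7. a, u
8. a, v
9. not (not a implies a), w
10. not a, w
11. not a implies a, w
12. a, w
Accessibility: uRu, uRv, uRw, vRu, vRv, vRw, wRu, wRv, wRw
Branch closes: a and not a both at w.
Every branch closes (one shown): valid in S5.
S4-tableau for the negation not (Dia Box (not a implies a) implies Box (not a implies a)):
1. not (Dia Box (not a implies a) implies Box (not a implies a)), u
2. Dia Box (not a implies a), u
3. not Box (not a implies a), u
4. Box (not a implies a), v
5. not a implies a, v
6. a, v
7. not (not a implies a), w
8. not a, w
Accessibility: uRu, uRv, uRw, vRv, wRw
Complete open branch: countermodel on an S4-frame, so not valid in S4, nor in K, T (the same frame is also a K-frame and a T-frame).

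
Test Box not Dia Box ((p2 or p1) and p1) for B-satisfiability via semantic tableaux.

1. Box not Dia Box ((p2 or p1) and p1), w0
2. not Dia Box ((p2 or p1) and p1), w0
3. not Box ((p2 or p1) and p1), w0
4. not ((p2 or p1) and p1), w1
5. not Dia Box ((p2 or p1) and p1), w1
6. not Box ((p2 or p1) and p1), w1
7. not p1, w1
8. not ((p2 or p1) and p1), w2
9. not Box ((p2 or p1) and p1), w2
10. not p1, w2
11. not ((p2 or p1) and p1), w3
12. not p1, w3
Accessibility: w0Rw0, w0Rw1, w1Rw0, w1Rw1, w1Rw2, w2Rw1, w2Rw2, w2Rw3, w3Rw2, w3Rw3

Satisfiable (open branch found)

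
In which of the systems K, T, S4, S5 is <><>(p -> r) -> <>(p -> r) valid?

S4-tableau for the negation ~(<><>(p -> r) -> <>(p -> r)):
1. ~(<><>(p -> r) -> <>(p -> r)), 0
2. <><>(p -> r), 0   [~->-rule on 1]
3. ~<>(p -> r), 0   [~->-rule on 1]
4. ~(p -> r), 0   [~<>-rule on 3 via 0R0]
5. p, 0   [~->-rule on 4]
6. ~r, 0   [~->-rule on 4]
7. <>(p -> r), 1   [<>-rule on 2: fresh world 1, 0R1]
8. ~(p -> r), 1   [~<>-rule on 3 via 0R1]
9. p, 1   [~->-rule on 8]
10. ~r, 1   [~->-rule on 8]
11. p -> r, 2   [<>-rule on 7: fresh world 2, 1R2]
12. ~(p -> r), 2   [~<>-rule on 3 via 0R2]
13. p, 2   [~->-rule on 12]
14. ~r, 2   [~->-rule on 12]
15. r, 2   [->-rule on 11 (branches; this branch)]
Accessibility: 0R0, 0R1, 0R2, 1R1, 1R2, 2R2
Branch closes: r and ~r both at 2.
Every branch closes (one shown): valid in S4, hence also in S5 (every theorem of S4 is a theorem of S5).
T-tableau for the negation ~(<><>(p -> r) -> <>(p -> r)):
1. ~(<><>(p -> r) -> <>(p -> r)), 0
2. <><>(p -> r), 0   [~->-rule on 1]
3. ~<>(p -> r), 0   [~->-rule on 1]
4. ~(p -> r), 0   [~<>-rule on 3 via 0R0]
5. p, 0   [~->-rule on 4]
6. ~r, 0   [~->-rule on 4]
7. <>(p -> r), 1   [<>-rule on 2: fresh world 1, 0R1]
8. ~(p -> r), 1   [~<>-rule on 3 via 0R1]
9. p, 1   [~->-rule on 8]
10. ~r, 1   [~->-rule on 8]
11. p -> r, 2   [<>-rule on 7: fresh world 2, 1R2]
12. r, 2   [->-rule on 11 (branches; this branch)]
Accessibility: 0R0, 0R1, 1R1, 1R2, 2R2
Complete open branch: countermodel on a T-frame, so not valid in T, nor in K (the same frame is also a K-frame).

S4, S5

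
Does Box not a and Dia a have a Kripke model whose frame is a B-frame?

Unsatisfiable (every branch closes)

1. Box not a and Dia a, 0
2. Box not a, 0   [and-rule on 1]
3. Dia a, 0   [and-rule on 1]
4. not a, 0   [Box-rule on 2 via 0R0]
5. a, 1   [Dia-rule on 3: fresh world 1, 0R1]
6. not a, 1   [Box-rule on 2 via 0R1]
Accessibility: 0R0, 0R1, 1R0, 1R1
Branch closes: a and not a both at 1.
Every branch closes; the branch above is one of them.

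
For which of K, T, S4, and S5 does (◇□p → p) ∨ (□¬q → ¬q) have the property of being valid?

K-tableau for the negation ¬((◇□p → p) ∨ (□¬q → ¬q)):
1. ¬((◇□p → p) ∨ (□¬q → ¬q)), w0
2. ¬(◇□p → p), w0
3. ¬(□¬q → ¬q), w0
4. ◇□p, w0
5. ¬p, w0
6. □¬q, w0
7. q, w0
8. □p, w1
9. ¬q, w1
Accessibility: w0Rw1
Complete open branch: countermodel on a K-frame, so not valid in K.
T-tableau for the negation ¬((◇□p → p) ∨ (□¬q → ¬q)):
1. ¬((◇□p → p) ∨ (□¬q → ¬q)), w0
2. ¬(◇□p → p), w0
3. ¬(□¬q → ¬q), w0
4. ◇□p, w0
5. ¬p, w0
6. □¬q, w0
7. q, w0
8. ¬q, w0
Accessibility: w0Rw0
Branch closes: q and ¬q both at w0.
Every branch closes (one shown): valid in T, hence also in S4, S5 (every theorem of T is a theorem of S4 and S5).

T, S4, S5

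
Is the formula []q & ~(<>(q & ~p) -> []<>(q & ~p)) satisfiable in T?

1. []q & ~(<>(q & ~p) -> []<>(q & ~p)), 0
2. []q, 0
3. ~(<>(q & ~p) -> []<>(q & ~p)), 0
4. <>(q & ~p), 0
5. ~[]<>(q & ~p), 0
6. q, 0
7. q & ~p, 1
8. q, 1
9. ~p, 1
10. ~<>(q & ~p), 2
11. q, 2
12. ~(q & ~p), 2
13. p, 2
Accessibility: 0R0, 0R1, 0R2, 1R1, 2R2

Satisfiable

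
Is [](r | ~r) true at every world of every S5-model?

Valid

Tableau for the negation ~[](r | ~r):
1. ~[](r | ~r), w0
2. ~(r | ~r), w1   [~[]-rule on 1: fresh world w1, w0Rw1]
3. ~r, w1   [~|-rule on 2]
4. r, w1   [~|-rule on 2]
Accessibility: w0Rw0, w0Rw1, w1Rw0, w1Rw1
Branch closes: r and ~r both at w1.
All branches of the negation close; one closing branch shown above.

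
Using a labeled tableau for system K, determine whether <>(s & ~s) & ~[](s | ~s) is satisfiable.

1. <>(s & ~s) & ~[](s | ~s), 0
2. <>(s & ~s), 0
3. ~[](s | ~s), 0
4. s & ~s, 1
5. s, 1
6. ~s, 1
Accessibility: 0R1
Branch closes: s and ~s both at 1.
All branches of the tableau close; one closing branch shown above.

Unsatisfiable (every branch closes)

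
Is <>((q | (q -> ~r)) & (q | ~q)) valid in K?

Tableau for the negation ~<>((q | (q -> ~r)) & (q | ~q)):
1. ~<>((q | (q -> ~r)) & (q | ~q)), u
The negation has an open branch (countermodel exists).

No, not valid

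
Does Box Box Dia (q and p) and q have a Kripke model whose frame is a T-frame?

Satisfiable

1. Box Box Dia (q and p) and q, u
2. Box Box Dia (q and p), u   [and-rule on 1]
3. q, u   [and-rule on 1]
4. Box Dia (q and p), u   [Box-rule on 2 via uRu]
5. Dia (q and p), u   [Box-rule on 4 via uRu]
6. q and p, v   [Dia-rule on 5: fresh world v, uRv]
7. q, v   [and-rule on 6]
8. p, v   [and-rule on 6]
9. Box Dia (q and p), v   [Box-rule on 2 via uRv]
10. Dia (q and p), v   [Box-rule on 4 via uRv]
11. q and p, w   [Dia-rule on 10: fresh world w, vRw]
12. q, w   [and-rule on 11]
13. p, w   [and-rule on 11]
14. Dia (q and p), w   [Box-rule on 9 via vRw]
15. q and p, x   [Dia-rule on 14: fresh world x, wRx]
16. q, x   [and-rule on 15]
17. p, x   [and-rule on 15]
Accessibility: uRu, uRv, vRv, vRw, wRw, wRx, xRx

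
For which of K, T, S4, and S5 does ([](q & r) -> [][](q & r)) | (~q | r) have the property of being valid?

T, S4, S5

T-tableau for the negation ~(([](q & r) -> [][](q & r)) | (~q | r)):
1. ~(([](q & r) -> [][](q & r)) | (~q | r)), 0
2. ~([](q & r) -> [][](q & r)), 0
3. ~(~q | r), 0
4. [](q & r), 0
5. ~[][](q & r), 0
6. q, 0
7. ~r, 0
8. q & r, 0
9. r, 0
Accessibility: 0R0
Branch closes: r and ~r both at 0.
Every branch closes (one shown): valid in T, hence also in S4, S5 (every theorem of T is a theorem of S4 and S5).
K-tableau for the negation ~(([](q & r) -> [][](q & r)) | (~q | r)):
1. ~(([](q & r) -> [][](q & r)) | (~q | r)), 0
2. ~([](q & r) -> [][](q & r)), 0
3. ~(~q | r), 0
4. [](q & r), 0
5. ~[][](q & r), 0
6. q, 0
7. ~r, 0
8. ~[](q & r), 1
9. q & r, 1
10. q, 1
11. r, 1
12. ~(q & r), 2
13. ~r, 2
Accessibility: 0R1, 1R2
Complete open branch: countermodel on a K-frame, so not valid in K.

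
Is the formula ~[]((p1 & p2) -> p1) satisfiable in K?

Unsatisfiable (every branch closes)

1. ~[]((p1 & p2) -> p1), 0
2. ~((p1 & p2) -> p1), 1
3. p1 & p2, 1
4. ~p1, 1
5. p1, 1
6. p2, 1
Accessibility: 0R1
Branch closes: p1 and ~p1 both at 1.
(One branch shown.) All branches close.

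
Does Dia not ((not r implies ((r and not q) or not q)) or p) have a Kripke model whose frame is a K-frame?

Satisfiable

1. Dia not ((not r implies ((r and not q) or not q)) or p), w0
2. not ((not r implies ((r and not q) or not q)) or p), w1
3. not (not r implies ((r and not q) or not q)), w1
4. not p, w1
5. not r, w1
6. not ((r and not q) or not q), w1
7. not (r and not q), w1
8. q, w1
Accessibility: w0Rw1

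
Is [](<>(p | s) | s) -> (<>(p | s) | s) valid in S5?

Tableau for the negation ~([](<>(p | s) | s) -> (<>(p | s) | s)):
1. ~([](<>(p | s) | s) -> (<>(p | s) | s)), u
2. [](<>(p | s) | s), u   [~->-rule on 1]
3. ~(<>(p | s) | s), u   [~->-rule on 1]
4. ~<>(p | s), u   [~|-rule on 3]
5. ~s, u   [~|-rule on 3]
6. <>(p | s) | s, u   [[]-rule on 2 via uRu]
7. ~(p | s), u   [~<>-rule on 4 via uRu]
8. ~p, u   [~|-rule on 7]
9. <>(p | s), u   [|-rule on 6 (branches; this branch)]
10. p | s, v   [<>-rule on 9: fresh world v, uRv]
11. <>(p | s) | s, v   [[]-rule on 2 via uRv]
12. ~(p | s), v   [~<>-rule on 4 via uRv]
13. ~p, v   [~|-rule on 12]
14. ~s, v   [~|-rule on 12]
15. s, v   [|-rule on 10 (branches; this branch)]
Accessibility: uRu, uRv, vRu, vRv
Branch closes: s and ~s both at v.
Every branch of the negation's tableau closes; the branch above is one of them.

Valid in S5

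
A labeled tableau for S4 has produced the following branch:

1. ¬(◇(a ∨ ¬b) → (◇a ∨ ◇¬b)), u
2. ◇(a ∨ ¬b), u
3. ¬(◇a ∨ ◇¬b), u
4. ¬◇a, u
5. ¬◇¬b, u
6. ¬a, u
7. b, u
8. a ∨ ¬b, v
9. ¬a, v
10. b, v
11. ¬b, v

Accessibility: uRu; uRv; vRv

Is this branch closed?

Closed

Both b and ¬b appear at v.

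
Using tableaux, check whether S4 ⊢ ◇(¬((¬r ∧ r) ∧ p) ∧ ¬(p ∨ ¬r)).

Tableau for the negation ¬◇(¬((¬r ∧ r) ∧ p) ∧ ¬(p ∨ ¬r)):
1. ¬◇(¬((¬r ∧ r) ∧ p) ∧ ¬(p ∨ ¬r)), 0
2. ¬(¬((¬r ∧ r) ∧ p) ∧ ¬(p ∨ ¬r)), 0
3. p ∨ ¬r, 0
4. ¬r, 0
Accessibility: 0R0
The negation has an open branch (countermodel exists).

Invalid (countermodel exists)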